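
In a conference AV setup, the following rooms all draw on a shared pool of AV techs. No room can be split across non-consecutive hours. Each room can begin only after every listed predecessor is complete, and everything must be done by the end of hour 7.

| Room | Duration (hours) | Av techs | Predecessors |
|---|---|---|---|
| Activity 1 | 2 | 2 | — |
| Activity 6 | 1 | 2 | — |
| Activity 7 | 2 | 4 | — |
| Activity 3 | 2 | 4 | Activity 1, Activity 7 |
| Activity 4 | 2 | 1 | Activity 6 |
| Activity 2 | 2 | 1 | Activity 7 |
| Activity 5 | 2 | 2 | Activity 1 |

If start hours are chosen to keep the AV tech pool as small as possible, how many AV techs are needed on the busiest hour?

6

Early-start (Activity 1@1, Activity 6@1, Activity 7@1, Activity 3@3, Activity 4@2, Activity 2@3, Activity 5@3) gives peak 8: h1:8  h2:7  h3:8  h4:7  h5:0  h6:0  h7:0.
Shift Activity 7→2, Activity 3→4, Activity 4→3, Activity 2→4, Activity 5→6.
Schedule Activity 1@1, Activity 6@1, Activity 7@2, Activity 3@4, Activity 4@3, Activity 2@4, Activity 5@6: h1:4  h2:6  h3:5  h4:6  h5:5  h6:2  h7:2 — peak 6.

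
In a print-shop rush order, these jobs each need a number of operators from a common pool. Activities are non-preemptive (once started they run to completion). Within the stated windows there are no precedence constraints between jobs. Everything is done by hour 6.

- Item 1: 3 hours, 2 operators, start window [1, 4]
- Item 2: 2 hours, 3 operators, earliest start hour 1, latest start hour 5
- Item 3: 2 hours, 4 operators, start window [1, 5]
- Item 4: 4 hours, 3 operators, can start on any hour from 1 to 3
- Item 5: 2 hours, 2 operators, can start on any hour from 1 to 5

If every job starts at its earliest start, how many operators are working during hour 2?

14

At early start, hour 2 has: Item 1, Item 2, Item 3, Item 4, Item 5.
Demand: 2 + 3 + 4 + 3 + 2 = 14.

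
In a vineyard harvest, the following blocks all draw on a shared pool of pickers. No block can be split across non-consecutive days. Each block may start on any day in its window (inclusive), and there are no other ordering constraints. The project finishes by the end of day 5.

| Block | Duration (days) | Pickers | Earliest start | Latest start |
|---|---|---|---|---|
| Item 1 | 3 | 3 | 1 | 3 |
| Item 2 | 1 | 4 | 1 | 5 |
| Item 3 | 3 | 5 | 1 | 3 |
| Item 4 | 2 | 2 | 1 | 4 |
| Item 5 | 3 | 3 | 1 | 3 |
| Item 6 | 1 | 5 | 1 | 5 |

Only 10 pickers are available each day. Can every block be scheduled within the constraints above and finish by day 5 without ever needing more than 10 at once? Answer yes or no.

no

The minimum achievable peak is 11; 10 < 11, so no feasible schedule stays within the cap.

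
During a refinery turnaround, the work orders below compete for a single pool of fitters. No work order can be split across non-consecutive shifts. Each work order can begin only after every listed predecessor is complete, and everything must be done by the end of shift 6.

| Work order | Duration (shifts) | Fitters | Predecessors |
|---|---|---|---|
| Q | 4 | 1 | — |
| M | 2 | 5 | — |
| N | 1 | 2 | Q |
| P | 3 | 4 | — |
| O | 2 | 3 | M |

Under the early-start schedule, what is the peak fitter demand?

Early-start schedule: Q@1, M@1, N@5, P@1, O@3.
Load per shift: shift 1: 10, shift 2: 10, shift 3: 8, shift 4: 4, shift 5: 2, shift 6: 0.
Peak is 10.

10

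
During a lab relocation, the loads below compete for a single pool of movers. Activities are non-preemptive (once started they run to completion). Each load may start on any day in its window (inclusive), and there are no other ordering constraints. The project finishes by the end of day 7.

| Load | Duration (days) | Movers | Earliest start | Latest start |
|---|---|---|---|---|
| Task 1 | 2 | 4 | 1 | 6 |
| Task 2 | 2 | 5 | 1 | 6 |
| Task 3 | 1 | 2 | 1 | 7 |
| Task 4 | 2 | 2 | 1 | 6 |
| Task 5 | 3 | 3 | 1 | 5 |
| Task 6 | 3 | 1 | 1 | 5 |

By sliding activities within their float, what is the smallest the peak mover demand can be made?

Early-start (Task 1@1, Task 2@1, Task 3@1, Task 4@1, Task 5@1, Task 6@1) gives peak 17: d1:17  d2:15  d3:4  d4:0  d5:0  d6:0  d7:0.
Shift Task 2→3, Task 4→5, Task 5→5, Task 6→2.
Schedule Task 1@1, Task 2@3, Task 3@1, Task 4@5, Task 5@5, Task 6@2: d1:6  d2:5  d3:6  d4:6  d5:5  d6:5  d7:3 — peak 6.
Total mover-days = 36 over 7 days ⇒ peak ≥ ⌈36/7⌉ = 6, so 6 is optimal.

6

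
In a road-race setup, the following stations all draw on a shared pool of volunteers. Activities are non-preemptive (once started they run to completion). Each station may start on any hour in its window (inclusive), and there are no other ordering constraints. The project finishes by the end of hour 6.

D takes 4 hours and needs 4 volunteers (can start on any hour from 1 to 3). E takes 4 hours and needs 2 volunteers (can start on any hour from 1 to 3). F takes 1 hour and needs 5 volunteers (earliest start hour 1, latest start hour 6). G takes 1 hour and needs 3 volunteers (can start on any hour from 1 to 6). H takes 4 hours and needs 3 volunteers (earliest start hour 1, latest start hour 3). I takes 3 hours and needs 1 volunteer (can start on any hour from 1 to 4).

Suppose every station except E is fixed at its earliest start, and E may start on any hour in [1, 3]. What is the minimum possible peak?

E@1: h1:18  h2:10  h3:10  h4:9  h5:0  h6:0 → peak 18
E@2: h1:16  h2:10  h3:10  h4:9  h5:2  h6:0 → peak 16
E@3: h1:16  h2:8  h3:10  h4:9  h5:2  h6:2 → peak 16
Best is E@2, peak 16.

16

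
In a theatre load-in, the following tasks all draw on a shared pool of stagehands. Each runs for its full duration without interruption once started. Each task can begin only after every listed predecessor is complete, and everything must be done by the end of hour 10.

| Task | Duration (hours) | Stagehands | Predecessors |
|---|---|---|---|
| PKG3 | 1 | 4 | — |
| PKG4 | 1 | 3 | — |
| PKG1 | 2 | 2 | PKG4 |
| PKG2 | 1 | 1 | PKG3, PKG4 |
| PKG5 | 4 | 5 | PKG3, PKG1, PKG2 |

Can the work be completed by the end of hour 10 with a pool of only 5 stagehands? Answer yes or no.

Schedule PKG3@1, PKG4@2, PKG1@3, PKG2@3, PKG5@5: h1:4  h2:3  h3:3  h4:2  h5:5  h6:5  h7:5  h8:5  h9:0  h10:0 — peak 5 ≤ 5.

yes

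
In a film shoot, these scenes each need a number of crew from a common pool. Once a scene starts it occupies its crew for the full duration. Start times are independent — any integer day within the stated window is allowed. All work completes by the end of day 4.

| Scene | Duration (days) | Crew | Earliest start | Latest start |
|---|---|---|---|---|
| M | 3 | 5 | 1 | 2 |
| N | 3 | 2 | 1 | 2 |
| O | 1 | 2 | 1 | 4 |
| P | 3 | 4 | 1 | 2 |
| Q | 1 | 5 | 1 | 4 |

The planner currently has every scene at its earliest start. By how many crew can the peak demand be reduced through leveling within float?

Early-start peak: d1:18  d2:11  d3:11  d4:0 ⇒ 18.
Leveled (M@1, N@1, O@1, P@2, Q@4): d1:9  d2:11  d3:11  d4:9 ⇒ 11.
Reduction 18 − 11 = 7.

7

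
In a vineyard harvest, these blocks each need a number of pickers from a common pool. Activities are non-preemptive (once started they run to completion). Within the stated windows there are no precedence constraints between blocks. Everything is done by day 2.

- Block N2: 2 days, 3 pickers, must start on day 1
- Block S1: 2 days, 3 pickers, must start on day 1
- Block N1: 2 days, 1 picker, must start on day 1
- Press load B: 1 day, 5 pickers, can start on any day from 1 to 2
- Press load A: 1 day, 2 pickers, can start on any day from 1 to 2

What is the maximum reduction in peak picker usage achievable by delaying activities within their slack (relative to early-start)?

Early-start peak: d1:14  d2:7 ⇒ 14.
Leveled (Block N2@1, Block S1@1, Block N1@1, Press load B@1, Press load A@2): d1:12  d2:9 ⇒ 12.
Reduction 14 − 12 = 2.

2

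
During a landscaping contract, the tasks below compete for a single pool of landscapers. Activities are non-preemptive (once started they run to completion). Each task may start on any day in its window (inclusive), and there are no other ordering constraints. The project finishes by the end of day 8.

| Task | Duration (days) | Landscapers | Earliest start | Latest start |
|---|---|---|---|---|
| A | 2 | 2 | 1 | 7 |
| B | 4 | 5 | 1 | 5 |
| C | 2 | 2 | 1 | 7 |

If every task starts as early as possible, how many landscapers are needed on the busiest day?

9

Early-start schedule: A@1, B@1, C@1.
Load per day: day 1: 9, day 2: 9, day 3: 5, day 4: 5, day 5: 0, day 6: 0, day 7: 0, day 8: 0.
Peak is 9.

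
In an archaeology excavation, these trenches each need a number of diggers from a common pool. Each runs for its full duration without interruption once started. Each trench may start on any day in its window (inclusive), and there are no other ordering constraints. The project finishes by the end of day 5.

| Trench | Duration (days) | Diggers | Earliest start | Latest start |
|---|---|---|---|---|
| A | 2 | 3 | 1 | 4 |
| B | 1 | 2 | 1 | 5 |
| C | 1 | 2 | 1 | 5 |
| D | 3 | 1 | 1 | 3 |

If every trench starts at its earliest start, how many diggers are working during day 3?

At early start, day 3 has: D.
Demand: 1 = 1.

1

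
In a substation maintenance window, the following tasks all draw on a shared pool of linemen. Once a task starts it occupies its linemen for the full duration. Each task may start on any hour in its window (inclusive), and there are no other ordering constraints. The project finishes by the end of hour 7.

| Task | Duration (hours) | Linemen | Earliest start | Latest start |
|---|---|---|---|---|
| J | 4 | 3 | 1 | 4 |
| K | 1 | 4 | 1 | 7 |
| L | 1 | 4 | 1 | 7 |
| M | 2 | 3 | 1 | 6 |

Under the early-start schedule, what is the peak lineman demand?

Early-start schedule: J@1, K@1, L@1, M@1.
Load per hour: hour 1: 14, hour 2: 6, hour 3: 3, hour 4: 3, hour 5: 0, hour 6: 0, hour 7: 0.
Peak is 14.

14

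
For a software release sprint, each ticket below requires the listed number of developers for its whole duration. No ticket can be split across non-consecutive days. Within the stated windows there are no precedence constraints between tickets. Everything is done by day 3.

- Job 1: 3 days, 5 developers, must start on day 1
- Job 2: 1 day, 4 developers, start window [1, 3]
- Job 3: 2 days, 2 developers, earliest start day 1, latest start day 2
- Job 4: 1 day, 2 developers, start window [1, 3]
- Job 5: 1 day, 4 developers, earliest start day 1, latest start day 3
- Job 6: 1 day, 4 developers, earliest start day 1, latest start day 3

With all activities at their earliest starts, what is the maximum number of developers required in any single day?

21

Early-start schedule: Job 1@1, Job 2@1, Job 3@1, Job 4@1, Job 5@1, Job 6@1.
Load per day: day 1: 21, day 2: 7, day 3: 5.
Peak is 21.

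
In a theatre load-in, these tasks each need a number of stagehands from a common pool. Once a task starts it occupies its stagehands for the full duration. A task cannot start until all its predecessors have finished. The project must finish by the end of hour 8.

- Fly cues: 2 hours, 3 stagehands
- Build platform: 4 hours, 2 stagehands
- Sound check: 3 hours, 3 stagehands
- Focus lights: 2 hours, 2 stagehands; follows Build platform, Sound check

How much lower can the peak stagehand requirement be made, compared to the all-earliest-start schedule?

Early-start peak: h1:8  h2:8  h3:5  h4:2  h5:2  h6:2  h7:0  h8:0 ⇒ 8.
Leveled (Fly cues@1, Build platform@1, Sound check@3, Focus lights@6): h1:5  h2:5  h3:5  h4:5  h5:3  h6:2  h7:2  h8:0 ⇒ 5.
Reduction 8 − 5 = 3.

3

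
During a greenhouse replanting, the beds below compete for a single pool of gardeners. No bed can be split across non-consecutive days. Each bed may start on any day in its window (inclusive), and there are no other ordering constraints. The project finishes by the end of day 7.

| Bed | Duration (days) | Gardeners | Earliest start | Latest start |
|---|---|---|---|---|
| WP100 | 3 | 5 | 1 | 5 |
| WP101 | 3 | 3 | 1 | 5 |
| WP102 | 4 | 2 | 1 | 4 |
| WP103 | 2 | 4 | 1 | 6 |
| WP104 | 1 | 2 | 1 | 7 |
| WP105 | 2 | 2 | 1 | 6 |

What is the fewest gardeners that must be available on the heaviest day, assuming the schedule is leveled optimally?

Early-start (WP100@1, WP101@1, WP102@1, WP103@1, WP104@1, WP105@1) gives peak 18: d1:18  d2:16  d3:10  d4:2  d5:0  d6:0  d7:0.
Shift WP101→4, WP103→6, WP104→5, WP105→4.
Schedule WP100@1, WP101@4, WP102@1, WP103@6, WP104@5, WP105@4: d1:7  d2:7  d3:7  d4:7  d5:7  d6:7  d7:4 — peak 7.
Total gardener-days = 46 over 7 days ⇒ peak ≥ ⌈46/7⌉ = 7, so 7 is optimal.

7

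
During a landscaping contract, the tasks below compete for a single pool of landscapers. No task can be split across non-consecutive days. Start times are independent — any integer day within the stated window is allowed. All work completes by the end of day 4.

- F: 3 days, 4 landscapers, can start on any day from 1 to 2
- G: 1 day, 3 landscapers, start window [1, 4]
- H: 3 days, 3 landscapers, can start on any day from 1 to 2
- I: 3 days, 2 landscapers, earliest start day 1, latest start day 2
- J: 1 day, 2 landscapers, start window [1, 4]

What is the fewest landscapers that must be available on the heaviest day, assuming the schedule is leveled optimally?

9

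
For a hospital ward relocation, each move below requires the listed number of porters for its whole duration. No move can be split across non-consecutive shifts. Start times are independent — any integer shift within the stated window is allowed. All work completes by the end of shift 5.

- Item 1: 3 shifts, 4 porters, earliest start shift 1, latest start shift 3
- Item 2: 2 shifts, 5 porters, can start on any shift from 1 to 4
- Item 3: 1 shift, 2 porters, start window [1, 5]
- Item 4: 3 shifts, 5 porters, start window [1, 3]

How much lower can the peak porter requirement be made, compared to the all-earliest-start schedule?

Early-start peak: s1:16  s2:14  s3:9  s4:0  s5:0 ⇒ 16.
Leveled (Item 1@1, Item 2@1, Item 3@4, Item 4@3): s1:9  s2:9  s3:9  s4:7  s5:5 ⇒ 9.
Reduction 16 − 9 = 7.

7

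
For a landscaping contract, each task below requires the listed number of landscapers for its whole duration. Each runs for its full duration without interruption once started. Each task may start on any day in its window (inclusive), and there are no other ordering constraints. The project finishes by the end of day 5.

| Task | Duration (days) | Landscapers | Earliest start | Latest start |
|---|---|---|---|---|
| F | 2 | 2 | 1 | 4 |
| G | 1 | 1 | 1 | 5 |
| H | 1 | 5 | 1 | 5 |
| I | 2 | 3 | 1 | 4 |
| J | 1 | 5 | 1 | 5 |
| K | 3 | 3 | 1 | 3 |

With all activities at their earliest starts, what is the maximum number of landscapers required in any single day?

19

Early-start schedule: F@1, G@1, H@1, I@1, J@1, K@1.
Load per day: day 1: 19, day 2: 8, day 3: 3, day 4: 0, day 5: 0.
Peak is 19.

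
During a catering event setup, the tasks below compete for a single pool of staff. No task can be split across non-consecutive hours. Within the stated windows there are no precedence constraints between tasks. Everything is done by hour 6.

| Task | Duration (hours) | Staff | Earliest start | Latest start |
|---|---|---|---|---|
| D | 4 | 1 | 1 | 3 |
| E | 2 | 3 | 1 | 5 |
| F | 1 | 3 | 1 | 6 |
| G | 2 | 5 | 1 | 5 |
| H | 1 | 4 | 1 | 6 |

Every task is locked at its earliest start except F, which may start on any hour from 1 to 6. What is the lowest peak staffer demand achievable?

13

F@1: h1:16  h2:9  h3:1  h4:1  h5:0  h6:0 → peak 16
F@2: h1:13  h2:12  h3:1  h4:1  h5:0  h6:0 → peak 13
F@3: h1:13  h2:9  h3:4  h4:1  h5:0  h6:0 → peak 13
F@4: h1:13  h2:9  h3:1  h4:4  h5:0  h6:0 → peak 13
F@5: h1:13  h2:9  h3:1  h4:1  h5:3  h6:0 → peak 13
F@6: h1:13  h2:9  h3:1  h4:1  h5:0  h6:3 → peak 13
Best is F@2, peak 13.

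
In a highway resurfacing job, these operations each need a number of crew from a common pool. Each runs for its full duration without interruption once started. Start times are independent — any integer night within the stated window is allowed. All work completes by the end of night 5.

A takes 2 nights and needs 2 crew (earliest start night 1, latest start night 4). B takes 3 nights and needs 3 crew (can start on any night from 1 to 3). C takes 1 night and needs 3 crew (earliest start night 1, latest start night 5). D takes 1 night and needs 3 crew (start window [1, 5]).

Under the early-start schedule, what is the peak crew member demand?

11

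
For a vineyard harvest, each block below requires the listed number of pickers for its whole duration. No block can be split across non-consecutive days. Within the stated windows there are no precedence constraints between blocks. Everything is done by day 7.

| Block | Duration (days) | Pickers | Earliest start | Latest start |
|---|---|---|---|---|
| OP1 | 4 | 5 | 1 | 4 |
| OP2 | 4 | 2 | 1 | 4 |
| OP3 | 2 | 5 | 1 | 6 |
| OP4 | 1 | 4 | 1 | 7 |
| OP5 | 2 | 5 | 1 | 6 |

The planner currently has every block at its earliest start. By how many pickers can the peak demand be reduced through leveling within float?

11

Early-start peak: d1:21  d2:17  d3:7  d4:7  d5:0  d6:0  d7:0 ⇒ 21.
Leveled (OP1@1, OP2@1, OP3@5, OP4@5, OP5@6): d1:7  d2:7  d3:7  d4:7  d5:9  d6:10  d7:5 ⇒ 10.
Reduction 21 − 10 = 11.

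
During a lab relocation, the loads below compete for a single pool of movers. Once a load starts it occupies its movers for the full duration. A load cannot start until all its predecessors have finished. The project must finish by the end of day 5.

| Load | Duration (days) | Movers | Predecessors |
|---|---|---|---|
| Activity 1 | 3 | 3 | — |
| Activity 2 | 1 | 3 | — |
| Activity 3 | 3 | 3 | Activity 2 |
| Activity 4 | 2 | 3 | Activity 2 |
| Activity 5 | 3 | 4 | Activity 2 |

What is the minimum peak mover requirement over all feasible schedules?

Early-start (Activity 1@1, Activity 2@1, Activity 3@2, Activity 4@2, Activity 5@2) gives peak 13: d1:6  d2:13  d3:13  d4:7  d5:0.
Shift Activity 4→4.
Schedule Activity 1@1, Activity 2@1, Activity 3@2, Activity 4@4, Activity 5@2: d1:6  d2:10  d3:10  d4:10  d5:3 — peak 10.

10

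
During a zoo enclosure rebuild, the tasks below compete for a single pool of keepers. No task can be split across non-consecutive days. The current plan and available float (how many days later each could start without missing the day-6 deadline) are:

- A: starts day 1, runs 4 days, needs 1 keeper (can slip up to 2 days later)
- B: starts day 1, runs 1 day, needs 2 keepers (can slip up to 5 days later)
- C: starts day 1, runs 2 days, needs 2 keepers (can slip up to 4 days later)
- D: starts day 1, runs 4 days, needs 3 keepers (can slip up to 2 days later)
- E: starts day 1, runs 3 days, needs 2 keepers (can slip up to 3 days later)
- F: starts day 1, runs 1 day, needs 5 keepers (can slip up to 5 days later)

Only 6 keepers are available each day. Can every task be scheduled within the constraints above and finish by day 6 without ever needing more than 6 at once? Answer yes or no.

Schedule A@1, B@1, C@1, D@2, E@3, F@6: d1:5  d2:6  d3:6  d4:6  d5:5  d6:5 — peak 6 ≤ 6.

yes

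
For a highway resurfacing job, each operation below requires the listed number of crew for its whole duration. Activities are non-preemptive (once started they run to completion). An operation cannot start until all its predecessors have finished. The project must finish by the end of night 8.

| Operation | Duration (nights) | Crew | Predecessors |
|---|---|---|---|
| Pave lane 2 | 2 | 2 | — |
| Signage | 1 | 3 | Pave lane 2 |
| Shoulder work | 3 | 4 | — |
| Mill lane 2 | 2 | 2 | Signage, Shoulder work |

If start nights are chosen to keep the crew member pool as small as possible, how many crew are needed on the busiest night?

Early-start (Pave lane 2@1, Signage@3, Shoulder work@1, Mill lane 2@4) gives peak 7: n1:6  n2:6  n3:7  n4:2  n5:2  n6:0  n7:0  n8:0.
Shift Shoulder work→4, Mill lane 2→7.
Schedule Pave lane 2@1, Signage@3, Shoulder work@4, Mill lane 2@7: n1:2  n2:2  n3:3  n4:4  n5:4  n6:4  n7:2  n8:2 — peak 4.

4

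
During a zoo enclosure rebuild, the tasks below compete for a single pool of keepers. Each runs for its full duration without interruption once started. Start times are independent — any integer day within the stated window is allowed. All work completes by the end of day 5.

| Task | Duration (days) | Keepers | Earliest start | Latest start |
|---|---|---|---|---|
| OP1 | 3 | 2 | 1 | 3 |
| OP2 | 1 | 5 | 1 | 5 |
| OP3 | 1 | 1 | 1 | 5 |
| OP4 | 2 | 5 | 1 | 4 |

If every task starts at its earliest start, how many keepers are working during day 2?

At early start, day 2 has: OP1, OP4.
Demand: 2 + 5 = 7.

7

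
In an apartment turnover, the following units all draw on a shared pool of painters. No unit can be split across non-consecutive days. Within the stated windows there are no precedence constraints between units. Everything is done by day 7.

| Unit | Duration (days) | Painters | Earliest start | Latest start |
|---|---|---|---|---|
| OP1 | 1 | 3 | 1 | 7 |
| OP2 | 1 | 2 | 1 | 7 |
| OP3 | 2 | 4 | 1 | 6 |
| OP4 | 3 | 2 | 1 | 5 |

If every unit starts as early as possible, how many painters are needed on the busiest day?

Early-start schedule: OP1@1, OP2@1, OP3@1, OP4@1.
Load per day: day 1: 11, day 2: 6, day 3: 2, day 4: 0, day 5: 0, day 6: 0, day 7: 0.
Peak is 11.

11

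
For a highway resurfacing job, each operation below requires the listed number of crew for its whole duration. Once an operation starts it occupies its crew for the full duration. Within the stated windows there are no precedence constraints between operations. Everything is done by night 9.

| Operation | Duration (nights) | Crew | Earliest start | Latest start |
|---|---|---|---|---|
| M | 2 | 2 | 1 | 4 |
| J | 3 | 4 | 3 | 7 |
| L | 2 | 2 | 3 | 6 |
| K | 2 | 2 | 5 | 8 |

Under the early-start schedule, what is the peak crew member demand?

Early-start schedule: M@1, J@3, L@3, K@5.
Load per night: night 1: 2, night 2: 2, night 3: 6, night 4: 6, night 5: 6, night 6: 2, night 7: 0, night 8: 0, night 9: 0.
Peak is 6.

6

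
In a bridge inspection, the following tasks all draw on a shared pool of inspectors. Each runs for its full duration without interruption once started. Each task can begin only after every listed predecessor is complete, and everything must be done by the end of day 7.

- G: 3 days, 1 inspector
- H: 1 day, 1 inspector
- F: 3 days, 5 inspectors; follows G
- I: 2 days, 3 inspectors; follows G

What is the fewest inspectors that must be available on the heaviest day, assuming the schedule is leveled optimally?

8

Schedule G@1, H@1, F@4, I@4: d1:2  d2:1  d3:1  d4:8  d5:8  d6:5  d7:0 — peak 8.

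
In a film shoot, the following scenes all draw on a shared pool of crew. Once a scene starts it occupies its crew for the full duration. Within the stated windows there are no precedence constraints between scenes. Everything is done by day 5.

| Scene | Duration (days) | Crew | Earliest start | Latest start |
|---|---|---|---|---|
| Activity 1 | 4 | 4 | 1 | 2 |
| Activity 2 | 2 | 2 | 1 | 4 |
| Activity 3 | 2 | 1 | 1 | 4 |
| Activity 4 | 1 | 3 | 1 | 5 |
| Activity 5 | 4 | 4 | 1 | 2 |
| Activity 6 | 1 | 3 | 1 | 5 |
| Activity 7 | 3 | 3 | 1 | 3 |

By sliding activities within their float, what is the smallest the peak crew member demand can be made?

Early-start (Activity 1@1, Activity 2@1, Activity 3@1, Activity 4@1, Activity 5@1, Activity 6@1, Activity 7@1) gives peak 20: d1:20  d2:14  d3:11  d4:8  d5:0.
Shift Activity 5→2, Activity 6→5, Activity 7→3.
Schedule Activity 1@1, Activity 2@1, Activity 3@1, Activity 4@1, Activity 5@2, Activity 6@5, Activity 7@3: d1:10  d2:11  d3:11  d4:11  d5:10 — peak 11.
Total crew member-days = 53 over 5 days ⇒ peak ≥ ⌈53/5⌉ = 11, so 11 is optimal.

11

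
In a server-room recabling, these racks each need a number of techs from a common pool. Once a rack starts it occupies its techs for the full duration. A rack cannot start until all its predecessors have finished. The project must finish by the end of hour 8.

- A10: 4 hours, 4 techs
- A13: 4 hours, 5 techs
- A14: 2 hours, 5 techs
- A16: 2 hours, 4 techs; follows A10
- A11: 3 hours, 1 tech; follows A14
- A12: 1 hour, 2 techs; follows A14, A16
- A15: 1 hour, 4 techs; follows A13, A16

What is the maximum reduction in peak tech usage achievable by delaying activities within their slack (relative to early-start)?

4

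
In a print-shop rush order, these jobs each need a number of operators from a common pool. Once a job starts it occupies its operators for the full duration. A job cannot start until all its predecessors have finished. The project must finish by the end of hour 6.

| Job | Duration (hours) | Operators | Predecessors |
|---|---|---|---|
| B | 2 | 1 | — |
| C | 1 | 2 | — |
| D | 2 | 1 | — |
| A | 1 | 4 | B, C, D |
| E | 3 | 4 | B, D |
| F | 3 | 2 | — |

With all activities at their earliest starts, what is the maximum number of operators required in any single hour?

10

Early-start schedule: B@1, C@1, D@1, A@3, E@3, F@1.
Load per hour: hour 1: 6, hour 2: 4, hour 3: 10, hour 4: 4, hour 5: 4, hour 6: 0.
Peak is 10.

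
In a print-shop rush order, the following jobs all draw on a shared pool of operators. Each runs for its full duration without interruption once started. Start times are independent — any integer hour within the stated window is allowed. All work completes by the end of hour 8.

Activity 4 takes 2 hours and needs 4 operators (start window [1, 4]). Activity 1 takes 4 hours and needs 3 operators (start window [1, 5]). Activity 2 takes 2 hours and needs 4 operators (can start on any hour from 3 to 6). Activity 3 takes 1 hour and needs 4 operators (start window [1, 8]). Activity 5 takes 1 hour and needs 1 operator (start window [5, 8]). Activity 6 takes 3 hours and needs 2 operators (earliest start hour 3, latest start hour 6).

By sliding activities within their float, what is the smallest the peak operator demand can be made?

7

Early-start (Activity 4@1, Activity 1@1, Activity 2@3, Activity 3@1, Activity 5@5, Activity 6@3) gives peak 11: h1:11  h2:7  h3:9  h4:9  h5:3  h6:0  h7:0  h8:0.
Shift Activity 3→5, Activity 6→5.
Schedule Activity 4@1, Activity 1@1, Activity 2@3, Activity 3@5, Activity 5@5, Activity 6@5: h1:7  h2:7  h3:7  h4:7  h5:7  h6:2  h7:2  h8:0 — peak 7.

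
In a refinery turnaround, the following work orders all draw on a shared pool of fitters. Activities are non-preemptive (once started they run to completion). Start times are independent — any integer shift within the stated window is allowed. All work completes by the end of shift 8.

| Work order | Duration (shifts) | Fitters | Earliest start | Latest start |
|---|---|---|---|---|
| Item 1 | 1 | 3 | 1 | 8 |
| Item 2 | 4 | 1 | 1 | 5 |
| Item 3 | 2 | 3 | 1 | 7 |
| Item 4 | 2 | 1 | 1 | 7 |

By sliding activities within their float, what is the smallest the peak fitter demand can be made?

3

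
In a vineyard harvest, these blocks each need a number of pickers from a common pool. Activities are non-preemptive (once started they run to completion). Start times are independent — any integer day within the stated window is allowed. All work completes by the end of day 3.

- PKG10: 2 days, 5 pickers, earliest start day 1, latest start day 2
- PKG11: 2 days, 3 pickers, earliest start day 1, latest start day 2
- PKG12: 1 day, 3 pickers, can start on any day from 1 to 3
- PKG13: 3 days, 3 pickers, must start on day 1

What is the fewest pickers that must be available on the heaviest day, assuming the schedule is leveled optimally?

Early-start (PKG10@1, PKG11@1, PKG12@1, PKG13@1) gives peak 14: d1:14  d2:11  d3:3.
Shift PKG12→3.
Schedule PKG10@1, PKG11@1, PKG12@3, PKG13@1: d1:11  d2:11  d3:6 — peak 11.
No arrangement of the 12 feasible schedules does better.

11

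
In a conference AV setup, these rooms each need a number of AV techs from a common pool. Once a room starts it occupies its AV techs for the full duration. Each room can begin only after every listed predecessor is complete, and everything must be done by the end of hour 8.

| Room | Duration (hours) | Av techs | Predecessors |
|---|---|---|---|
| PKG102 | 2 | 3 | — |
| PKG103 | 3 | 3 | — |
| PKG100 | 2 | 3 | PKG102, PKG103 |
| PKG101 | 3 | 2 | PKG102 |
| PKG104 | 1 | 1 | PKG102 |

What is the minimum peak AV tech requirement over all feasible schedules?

Early-start (PKG102@1, PKG103@1, PKG100@4, PKG101@3, PKG104@3) gives peak 6: h1:6  h2:6  h3:6  h4:5  h5:5  h6:0  h7:0  h8:0.
Shift PKG103→3, PKG100→6, PKG104→6.
Schedule PKG102@1, PKG103@3, PKG100@6, PKG101@3, PKG104@6: h1:3  h2:3  h3:5  h4:5  h5:5  h6:4  h7:3  h8:0 — peak 5.

5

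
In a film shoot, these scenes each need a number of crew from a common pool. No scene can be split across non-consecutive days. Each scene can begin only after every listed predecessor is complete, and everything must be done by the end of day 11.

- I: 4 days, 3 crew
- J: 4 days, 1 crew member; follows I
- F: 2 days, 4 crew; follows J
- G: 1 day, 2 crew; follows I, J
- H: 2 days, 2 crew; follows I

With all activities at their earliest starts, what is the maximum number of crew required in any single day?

Early-start schedule: I@1, J@5, F@9, G@9, H@5.
Load per day: day 1: 3, day 2: 3, day 3: 3, day 4: 3, day 5: 3, day 6: 3, day 7: 1, day 8: 1, day 9: 6, day 10: 4, day 11: 0.
Peak is 6.

6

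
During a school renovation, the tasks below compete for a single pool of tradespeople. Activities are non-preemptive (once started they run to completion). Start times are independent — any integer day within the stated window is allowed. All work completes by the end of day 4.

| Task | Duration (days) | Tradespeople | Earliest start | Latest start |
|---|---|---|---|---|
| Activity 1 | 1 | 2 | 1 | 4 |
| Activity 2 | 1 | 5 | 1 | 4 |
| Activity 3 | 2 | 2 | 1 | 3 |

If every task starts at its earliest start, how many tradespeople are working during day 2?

2

At early start, day 2 has: Activity 3.
Demand: 2 = 2.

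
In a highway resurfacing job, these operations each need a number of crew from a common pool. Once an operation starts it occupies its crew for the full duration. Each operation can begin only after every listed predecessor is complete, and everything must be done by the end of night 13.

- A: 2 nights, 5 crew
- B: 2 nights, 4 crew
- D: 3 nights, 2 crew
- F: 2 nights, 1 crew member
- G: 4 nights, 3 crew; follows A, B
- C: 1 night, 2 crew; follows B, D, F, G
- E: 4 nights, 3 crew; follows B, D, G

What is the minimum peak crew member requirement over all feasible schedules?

Early-start (A@1, B@1, D@1, F@1, G@3, C@7, E@7) gives peak 12: n1:12  n2:12  n3:5  n4:3  n5:3  n6:3  n7:5  n8:3  n9:3  n10:3  n11:0  n12:0  n13:0.
Shift B→3, D→5, F→3, G→5, C→9, E→9.
Schedule A@1, B@3, D@5, F@3, G@5, C@9, E@9: n1:5  n2:5  n3:5  n4:5  n5:5  n6:5  n7:5  n8:3  n9:5  n10:3  n11:3  n12:3  n13:0 — peak 5.

5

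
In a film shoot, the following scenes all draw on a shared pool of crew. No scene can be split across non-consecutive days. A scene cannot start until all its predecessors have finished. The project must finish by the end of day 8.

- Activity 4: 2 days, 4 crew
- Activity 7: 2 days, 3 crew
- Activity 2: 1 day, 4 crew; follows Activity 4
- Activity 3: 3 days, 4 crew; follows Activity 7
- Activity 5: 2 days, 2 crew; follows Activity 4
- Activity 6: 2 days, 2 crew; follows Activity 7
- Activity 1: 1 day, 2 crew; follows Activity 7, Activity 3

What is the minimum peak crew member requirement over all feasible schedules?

Early-start (Activity 4@1, Activity 7@1, Activity 2@3, Activity 3@3, Activity 5@3, Activity 6@3, Activity 1@6) gives peak 12: d1:7  d2:7  d3:12  d4:8  d5:4  d6:2  d7:0  d8:0.
Shift Activity 7→3, Activity 2→8, Activity 3→5, Activity 6→5, Activity 1→8.
Schedule Activity 4@1, Activity 7@3, Activity 2@8, Activity 3@5, Activity 5@3, Activity 6@5, Activity 1@8: d1:4  d2:4  d3:5  d4:5  d5:6  d6:6  d7:4  d8:6 — peak 6.

6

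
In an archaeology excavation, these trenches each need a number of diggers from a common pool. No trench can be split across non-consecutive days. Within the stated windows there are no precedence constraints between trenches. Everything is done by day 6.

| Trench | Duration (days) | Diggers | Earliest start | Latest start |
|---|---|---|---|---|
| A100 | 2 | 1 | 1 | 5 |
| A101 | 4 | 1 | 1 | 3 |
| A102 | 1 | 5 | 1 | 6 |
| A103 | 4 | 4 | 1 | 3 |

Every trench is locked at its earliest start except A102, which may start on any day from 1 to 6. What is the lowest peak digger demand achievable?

6

A102@1: d1:11  d2:6  d3:5  d4:5  d5:0  d6:0 → peak 11
A102@2: d1:6  d2:11  d3:5  d4:5  d5:0  d6:0 → peak 11
A102@3: d1:6  d2:6  d3:10  d4:5  d5:0  d6:0 → peak 10
A102@4: d1:6  d2:6  d3:5  d4:10  d5:0  d6:0 → peak 10
A102@5: d1:6  d2:6  d3:5  d4:5  d5:5  d6:0 → peak 6
A102@6: d1:6  d2:6  d3:5  d4:5  d5:0  d6:5 → peak 6
Best is A102@5, peak 6.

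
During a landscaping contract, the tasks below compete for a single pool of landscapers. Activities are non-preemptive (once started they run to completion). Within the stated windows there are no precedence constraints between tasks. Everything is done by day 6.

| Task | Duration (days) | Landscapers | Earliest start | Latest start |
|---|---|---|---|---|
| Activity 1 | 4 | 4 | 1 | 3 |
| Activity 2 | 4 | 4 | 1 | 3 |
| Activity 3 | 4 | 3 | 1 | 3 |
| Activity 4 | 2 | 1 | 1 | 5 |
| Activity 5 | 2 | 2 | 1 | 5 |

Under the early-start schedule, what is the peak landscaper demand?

Early-start schedule: Activity 1@1, Activity 2@1, Activity 3@1, Activity 4@1, Activity 5@1.
Load per day: day 1: 14, day 2: 14, day 3: 11, day 4: 11, day 5: 0, day 6: 0.
Peak is 14.

14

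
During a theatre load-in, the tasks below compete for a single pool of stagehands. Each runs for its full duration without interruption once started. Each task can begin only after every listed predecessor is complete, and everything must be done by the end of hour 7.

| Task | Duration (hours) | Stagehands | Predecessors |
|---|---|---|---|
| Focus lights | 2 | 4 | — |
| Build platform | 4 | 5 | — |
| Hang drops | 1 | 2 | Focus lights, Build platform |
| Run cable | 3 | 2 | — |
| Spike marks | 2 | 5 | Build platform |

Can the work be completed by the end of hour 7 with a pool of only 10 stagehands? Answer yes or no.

yes

Schedule Focus lights@1, Build platform@1, Hang drops@5, Run cable@3, Spike marks@5: h1:9  h2:9  h3:7  h4:7  h5:9  h6:5  h7:0 — peak 9 ≤ 10.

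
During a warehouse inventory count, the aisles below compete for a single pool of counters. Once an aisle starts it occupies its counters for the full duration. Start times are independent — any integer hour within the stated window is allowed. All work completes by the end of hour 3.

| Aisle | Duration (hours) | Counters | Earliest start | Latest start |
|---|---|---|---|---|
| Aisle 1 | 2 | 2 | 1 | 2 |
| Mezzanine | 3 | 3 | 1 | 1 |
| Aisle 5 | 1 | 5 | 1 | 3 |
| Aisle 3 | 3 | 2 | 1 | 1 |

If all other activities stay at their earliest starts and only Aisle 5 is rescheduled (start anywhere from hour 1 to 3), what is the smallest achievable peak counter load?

Aisle 5@1: h1:12  h2:7  h3:5 → peak 12
Aisle 5@2: h1:7  h2:12  h3:5 → peak 12
Aisle 5@3: h1:7  h2:7  h3:10 → peak 10
Best is Aisle 5@3, peak 10.

10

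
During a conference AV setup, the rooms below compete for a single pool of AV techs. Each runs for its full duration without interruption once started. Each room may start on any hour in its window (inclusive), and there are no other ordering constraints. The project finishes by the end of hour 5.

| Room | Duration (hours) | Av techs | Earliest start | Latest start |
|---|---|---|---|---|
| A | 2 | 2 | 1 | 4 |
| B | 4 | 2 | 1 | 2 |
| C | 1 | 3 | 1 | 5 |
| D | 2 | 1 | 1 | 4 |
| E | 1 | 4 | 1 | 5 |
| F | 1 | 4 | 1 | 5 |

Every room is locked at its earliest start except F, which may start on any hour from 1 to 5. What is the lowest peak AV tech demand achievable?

F@1: h1:16  h2:5  h3:2  h4:2  h5:0 → peak 16
F@2: h1:12  h2:9  h3:2  h4:2  h5:0 → peak 12
F@3: h1:12  h2:5  h3:6  h4:2  h5:0 → peak 12
F@4: h1:12  h2:5  h3:2  h4:6  h5:0 → peak 12
F@5: h1:12  h2:5  h3:2  h4:2  h5:4 → peak 12
Best is F@2, peak 12.

12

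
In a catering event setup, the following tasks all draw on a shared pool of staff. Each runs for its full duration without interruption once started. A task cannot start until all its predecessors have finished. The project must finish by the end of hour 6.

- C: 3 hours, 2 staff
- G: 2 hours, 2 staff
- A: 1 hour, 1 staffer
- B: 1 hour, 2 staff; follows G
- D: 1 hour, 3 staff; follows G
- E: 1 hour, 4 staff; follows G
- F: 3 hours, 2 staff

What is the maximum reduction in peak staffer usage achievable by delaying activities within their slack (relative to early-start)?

Early-start peak: h1:7  h2:6  h3:13  h4:0  h5:0  h6:0 ⇒ 13.
Leveled (C@1, G@1, A@1, B@4, D@5, E@6, F@3): h1:5  h2:4  h3:4  h4:4  h5:5  h6:4 ⇒ 5.
Reduction 13 − 5 = 8.

8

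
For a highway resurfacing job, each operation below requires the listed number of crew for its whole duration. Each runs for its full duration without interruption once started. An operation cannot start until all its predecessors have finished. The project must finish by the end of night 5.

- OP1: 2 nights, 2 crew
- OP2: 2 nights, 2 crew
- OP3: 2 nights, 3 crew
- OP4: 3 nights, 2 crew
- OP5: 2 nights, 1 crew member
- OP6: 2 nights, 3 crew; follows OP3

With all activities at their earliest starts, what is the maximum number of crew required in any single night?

10

Early-start schedule: OP1@1, OP2@1, OP3@1, OP4@1, OP5@1, OP6@3.
Load per night: night 1: 10, night 2: 10, night 3: 5, night 4: 3, night 5: 0.
Peak is 10.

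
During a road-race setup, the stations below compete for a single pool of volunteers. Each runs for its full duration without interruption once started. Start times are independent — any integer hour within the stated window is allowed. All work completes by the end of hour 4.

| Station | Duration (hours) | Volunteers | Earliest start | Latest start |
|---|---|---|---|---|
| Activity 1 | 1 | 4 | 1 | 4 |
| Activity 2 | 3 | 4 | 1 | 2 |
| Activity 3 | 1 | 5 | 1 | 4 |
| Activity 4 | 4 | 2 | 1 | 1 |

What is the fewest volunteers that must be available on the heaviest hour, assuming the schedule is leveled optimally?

10

Early-start (Activity 1@1, Activity 2@1, Activity 3@1, Activity 4@1) gives peak 15: h1:15  h2:6  h3:6  h4:2.
Shift Activity 3→4.
Schedule Activity 1@1, Activity 2@1, Activity 3@4, Activity 4@1: h1:10  h2:6  h3:6  h4:7 — peak 10.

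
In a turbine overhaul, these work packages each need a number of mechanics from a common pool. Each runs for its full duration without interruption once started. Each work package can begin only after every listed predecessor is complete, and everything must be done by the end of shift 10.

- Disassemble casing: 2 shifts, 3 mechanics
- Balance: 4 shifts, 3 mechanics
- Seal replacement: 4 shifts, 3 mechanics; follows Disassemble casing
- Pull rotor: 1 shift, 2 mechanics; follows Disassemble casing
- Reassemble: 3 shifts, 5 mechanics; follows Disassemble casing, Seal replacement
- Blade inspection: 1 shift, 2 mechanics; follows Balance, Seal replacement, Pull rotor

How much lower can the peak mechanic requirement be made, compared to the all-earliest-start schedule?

2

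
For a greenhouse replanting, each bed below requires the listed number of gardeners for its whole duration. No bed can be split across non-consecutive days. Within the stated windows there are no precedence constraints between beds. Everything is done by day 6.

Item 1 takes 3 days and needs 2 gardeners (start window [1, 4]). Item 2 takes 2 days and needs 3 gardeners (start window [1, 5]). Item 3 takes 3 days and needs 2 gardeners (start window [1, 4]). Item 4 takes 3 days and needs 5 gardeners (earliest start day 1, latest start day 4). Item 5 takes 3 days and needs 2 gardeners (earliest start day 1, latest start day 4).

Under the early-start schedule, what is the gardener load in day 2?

14

At early start, day 2 has: Item 1, Item 2, Item 3, Item 4, Item 5.
Demand: 2 + 3 + 2 + 5 + 2 = 14.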